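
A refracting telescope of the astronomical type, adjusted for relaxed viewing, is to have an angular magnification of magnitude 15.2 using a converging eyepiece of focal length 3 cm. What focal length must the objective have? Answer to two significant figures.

|M| = f_obj/|f_eye|, so f_obj = |M| x |f_eye| = 15.2 x 3 = 45.600 cm.

46 cm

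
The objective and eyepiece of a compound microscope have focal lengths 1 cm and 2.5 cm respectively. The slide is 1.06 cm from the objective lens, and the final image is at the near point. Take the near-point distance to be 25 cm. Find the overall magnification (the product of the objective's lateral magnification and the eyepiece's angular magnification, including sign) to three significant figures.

-183

Objective: 1/d_i = 1/f_obj - 1/d_o = 1/1 - 1/1.06 = 0.05660 cm^-1, so d_i = 17.667 cm.
m_obj = -d_i/d_o = -17.667/1.06 = -16.667.
Eyepiece angular magnification (image at near point): M_eye = 1 + D/f_e = 1 + 25/2.5 = 11.000.
Overall M = m_obj x M_eye = (-16.667)(11.000) = -183.33.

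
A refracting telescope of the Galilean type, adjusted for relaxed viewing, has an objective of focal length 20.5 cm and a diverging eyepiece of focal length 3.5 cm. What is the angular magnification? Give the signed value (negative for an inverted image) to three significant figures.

5.86

M = -f_obj/f_eye = -20.5/(-3.5) = 5.857.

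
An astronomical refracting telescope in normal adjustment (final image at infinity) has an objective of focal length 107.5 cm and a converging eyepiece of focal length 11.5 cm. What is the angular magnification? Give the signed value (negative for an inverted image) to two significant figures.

M = -f_obj/f_eye = -107.5/(11.5) = -9.348.

-9.3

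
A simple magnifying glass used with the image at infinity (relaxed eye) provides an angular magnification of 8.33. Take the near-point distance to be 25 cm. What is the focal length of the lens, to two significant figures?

3.0 cm

For the image at infinity, M = D/f.
f = D/M = 25/8.33 = 3.001 cm.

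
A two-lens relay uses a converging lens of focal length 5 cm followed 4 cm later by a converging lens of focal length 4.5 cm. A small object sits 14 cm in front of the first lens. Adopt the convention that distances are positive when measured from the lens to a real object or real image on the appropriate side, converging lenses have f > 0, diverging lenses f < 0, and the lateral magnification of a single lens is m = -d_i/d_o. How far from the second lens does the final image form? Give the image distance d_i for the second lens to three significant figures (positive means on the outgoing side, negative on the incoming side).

First lens: d_i1 = 1/(1/5 - 1/14) = 7.778 cm.
This image would form 7.778 cm past lens 1, i.e. 3.778 cm beyond lens 2, so it is a virtual object for lens 2: d_o2 = 4 - 7.778 = -3.778 cm.
Second lens: d_i2 = 1/(1/4.5 - 1/(-3.778)) = 2.054 cm.

2.05 cm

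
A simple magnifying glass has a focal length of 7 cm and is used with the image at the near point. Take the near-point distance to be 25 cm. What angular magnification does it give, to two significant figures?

M = 1 + D/f = 1 + 25/7 = 4.571.

4.6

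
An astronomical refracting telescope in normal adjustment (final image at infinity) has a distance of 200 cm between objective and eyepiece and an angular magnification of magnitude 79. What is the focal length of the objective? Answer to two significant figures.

In normal adjustment the tube length equals f_obj + f_eye and |M| = f_obj/f_eye.
So f_obj = 79 f_eye and 79 f_eye + f_eye = 200 cm, giving f_eye = 200/80 = 2.500 cm and f_obj = 197.500 cm.

200 cm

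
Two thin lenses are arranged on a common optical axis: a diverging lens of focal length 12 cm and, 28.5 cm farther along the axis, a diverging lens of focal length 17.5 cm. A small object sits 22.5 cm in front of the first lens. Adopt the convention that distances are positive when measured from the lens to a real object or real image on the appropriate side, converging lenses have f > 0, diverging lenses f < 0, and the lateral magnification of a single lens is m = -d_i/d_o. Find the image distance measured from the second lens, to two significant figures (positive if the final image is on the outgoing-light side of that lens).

-12 cm

Lens 1: 1/d_i1 = 1/f_1 - 1/d_o1 = 1/(-12) - 1/22.5 = -0.12778 cm^-1, so d_i1 = -7.826 cm.
The intermediate image is virtual, 7.826 cm to the left of lens 1, so d_o2 = L - d_i1 = 28.5 - (-7.826) = 36.326 cm.
Lens 2: 1/d_i2 = 1/f_2 - 1/d_o2 = 1/(-17.5) - 1/(36.326) = -0.08467 cm^-1, so d_i2 = -11.810 cm.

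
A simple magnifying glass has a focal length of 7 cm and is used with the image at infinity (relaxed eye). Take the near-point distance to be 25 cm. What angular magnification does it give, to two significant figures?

M = D/f = 25/7 = 3.571.

3.6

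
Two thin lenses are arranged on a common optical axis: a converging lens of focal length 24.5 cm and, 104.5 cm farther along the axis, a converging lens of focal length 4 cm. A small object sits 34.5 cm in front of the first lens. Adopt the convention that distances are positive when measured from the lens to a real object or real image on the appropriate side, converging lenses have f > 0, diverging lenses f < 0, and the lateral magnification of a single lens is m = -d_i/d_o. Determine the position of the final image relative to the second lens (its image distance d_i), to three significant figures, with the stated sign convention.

Lens 1: 1/d_i1 = 1/f_1 - 1/d_o1 = 1/24.5 - 1/34.5 = 0.01183 cm^-1, so d_i1 = 84.525 cm.
The intermediate image is 84.525 cm to the right of lens 1, so d_o2 = L - d_i1 = 104.5 - 84.525 = 19.975 cm.
Lens 2: 1/d_i2 = 1/f_2 - 1/d_o2 = 1/4 - 1/(19.975) = 0.19994 cm^-1, so d_i2 = 5.002 cm.

5.00 cm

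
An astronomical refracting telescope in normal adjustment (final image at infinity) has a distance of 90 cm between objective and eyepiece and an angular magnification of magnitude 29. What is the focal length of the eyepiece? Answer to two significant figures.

In normal adjustment the tube length equals f_obj + f_eye and |M| = f_obj/f_eye.
So f_obj = 29 f_eye and 29 f_eye + f_eye = 90 cm, giving f_eye = 90/30 = 3.000 cm and f_obj = 87.000 cm.

3.0 cm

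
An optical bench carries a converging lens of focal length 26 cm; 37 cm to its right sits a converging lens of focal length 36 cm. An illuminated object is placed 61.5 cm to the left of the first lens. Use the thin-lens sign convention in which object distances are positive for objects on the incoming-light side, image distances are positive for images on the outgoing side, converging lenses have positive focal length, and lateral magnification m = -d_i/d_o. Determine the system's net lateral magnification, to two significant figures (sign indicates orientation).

-0.60

Lens 1: 1/d_i1 = 1/f_1 - 1/d_o1 = 1/26 - 1/61.5 = 0.02220 cm^-1, so d_i1 = 45.042 cm.
m_1 = -(45.042)/61.5 = -0.7324.
This image would form 45.042 cm past lens 1, i.e. 8.042 cm beyond lens 2, so it is a virtual object for lens 2: d_o2 = 37 - 45.042 = -8.042 cm.
Lens 2: 1/d_i2 = 1/f_2 - 1/d_o2 = 1/36 - 1/(-8.042) = 0.15212 cm^-1, so d_i2 = 6.574 cm.
m_2 = -(6.574)/(-8.042) = 0.8174.
The system's lateral magnification is m_1 m_2 = (-0.7324)(0.8174) = -0.5987.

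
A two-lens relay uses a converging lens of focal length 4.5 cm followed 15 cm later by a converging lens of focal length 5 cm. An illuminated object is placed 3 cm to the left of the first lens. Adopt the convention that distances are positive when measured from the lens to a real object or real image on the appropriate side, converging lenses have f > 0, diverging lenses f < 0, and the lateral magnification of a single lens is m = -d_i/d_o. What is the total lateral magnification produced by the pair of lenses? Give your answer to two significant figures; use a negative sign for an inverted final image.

First lens: d_i1 = 1/(1/4.5 - 1/3) = -9.000 cm.
m_1 = -(-9.000)/3 = 3.0000.
With d_i1 < 0 the first image is virtual and lies on the object side; the object distance for lens 2 is d_o2 = 15 - (-9.000) = 24.000 cm.
Second lens: d_i2 = 1/(1/5 - 1/(24.000)) = 6.316 cm.
m_2 = -(6.316)/(24.000) = -0.2632.
The system's lateral magnification is m_1 m_2 = (3.0000)(-0.2632) = -0.7895.

-0.79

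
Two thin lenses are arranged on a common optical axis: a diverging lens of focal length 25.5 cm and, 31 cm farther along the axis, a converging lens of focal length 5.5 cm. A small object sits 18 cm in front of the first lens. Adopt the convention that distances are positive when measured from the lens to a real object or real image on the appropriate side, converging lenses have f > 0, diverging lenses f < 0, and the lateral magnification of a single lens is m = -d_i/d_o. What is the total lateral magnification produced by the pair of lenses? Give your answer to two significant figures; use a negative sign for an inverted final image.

First lens: d_i1 = 1/(1/(-25.5) - 1/18) = -10.552 cm.
m_1 = -(-10.552)/18 = 0.5862.
With d_i1 < 0 the first image is virtual and lies on the object side; the object distance for lens 2 is d_o2 = 31 - (-10.552) = 41.552 cm.
Second lens: d_i2 = 1/(1/5.5 - 1/(41.552)) = 6.339 cm.
m_2 = -(6.339)/(41.552) = -0.1526.
The system's lateral magnification is m_1 m_2 = (0.5862)(-0.1526) = -0.0894.

-0.089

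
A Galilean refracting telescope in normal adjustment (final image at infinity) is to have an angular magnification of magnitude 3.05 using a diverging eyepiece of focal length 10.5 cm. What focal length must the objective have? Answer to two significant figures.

32 cm

|M| = f_obj/|f_eye|, so f_obj = |M| x |f_eye| = 3.05 x 10.5 = 32.025 cm.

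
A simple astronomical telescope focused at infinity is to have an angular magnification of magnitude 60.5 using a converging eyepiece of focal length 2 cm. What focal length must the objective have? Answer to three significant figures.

121 cm

|M| = f_obj/|f_eye|, so f_obj = |M| x |f_eye| = 60.5 x 2 = 121.000 cm.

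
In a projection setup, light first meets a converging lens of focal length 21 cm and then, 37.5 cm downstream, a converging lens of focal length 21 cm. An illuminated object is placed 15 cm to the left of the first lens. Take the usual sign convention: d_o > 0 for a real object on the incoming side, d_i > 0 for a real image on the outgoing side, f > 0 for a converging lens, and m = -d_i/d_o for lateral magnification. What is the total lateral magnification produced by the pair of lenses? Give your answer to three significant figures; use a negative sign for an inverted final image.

-1.07

Lens 1: 1/d_i1 = 1/f_1 - 1/d_o1 = 1/21 - 1/15 = -0.01905 cm^-1, so d_i1 = -52.500 cm.
m_1 = -(-52.500)/15 = 3.5000.
The intermediate image is virtual, 52.500 cm to the left of lens 1, so d_o2 = L - d_i1 = 37.5 - (-52.500) = 90.000 cm.
Lens 2: 1/d_i2 = 1/f_2 - 1/d_o2 = 1/21 - 1/(90.000) = 0.03651 cm^-1, so d_i2 = 27.391 cm.
m_2 = -(27.391)/(90.000) = -0.3043.
Overall magnification: m = m_1 m_2 = -1.0652.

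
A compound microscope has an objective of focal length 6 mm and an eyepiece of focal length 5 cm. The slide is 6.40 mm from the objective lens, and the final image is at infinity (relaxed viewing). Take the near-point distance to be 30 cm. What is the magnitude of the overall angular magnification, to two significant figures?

Convert to cm: f_obj = 6 mm = 0.6 cm; d_o = 6.40 mm = 0.64 cm.
Objective: 1/d_i = 1/f_obj - 1/d_o = 1/0.6 - 1/0.64 = 0.10417 cm^-1, so d_i = 9.600 cm.
m_obj = -d_i/d_o = -9.600/0.64 = -15.000.
Eyepiece angular magnification (image at infinity): M_eye = D/f_e = 30/5 = 6.000.
Overall M = m_obj x M_eye = (-15.000)(6.000) = -90.00.
|M| = 90.00.

90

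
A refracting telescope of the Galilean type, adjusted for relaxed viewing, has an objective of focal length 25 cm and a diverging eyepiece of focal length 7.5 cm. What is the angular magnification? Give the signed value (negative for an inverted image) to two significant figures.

M = -f_obj/f_eye = -25/(-7.5) = 3.333.

3.3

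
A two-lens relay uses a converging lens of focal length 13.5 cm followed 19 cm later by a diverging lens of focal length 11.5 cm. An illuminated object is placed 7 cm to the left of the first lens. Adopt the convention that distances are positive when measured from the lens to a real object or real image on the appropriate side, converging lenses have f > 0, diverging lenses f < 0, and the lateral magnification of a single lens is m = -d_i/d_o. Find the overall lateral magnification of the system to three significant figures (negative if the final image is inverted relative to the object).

Applying the thin-lens equation to the first lens, 1/13.5 = 1/7 + 1/d_i1, which gives d_i1 = -14.538 cm.
Its lateral magnification is m_1 = -d_i1/d_o1 = -(-14.538)/7 = 2.0769.
The intermediate image is virtual, 14.538 cm to the left of lens 1, so d_o2 = L - d_i1 = 19 - (-14.538) = 33.538 cm.
Applying the thin-lens equation again with f_2 = -11.5 cm and d_o2 = 33.538 cm gives d_i2 = -8.564 cm.
m_2 = -(-8.564)/(33.538) = 0.2553.
Total m = m_1 x m_2 = (2.0769)(0.2553) = 0.5303.

0.530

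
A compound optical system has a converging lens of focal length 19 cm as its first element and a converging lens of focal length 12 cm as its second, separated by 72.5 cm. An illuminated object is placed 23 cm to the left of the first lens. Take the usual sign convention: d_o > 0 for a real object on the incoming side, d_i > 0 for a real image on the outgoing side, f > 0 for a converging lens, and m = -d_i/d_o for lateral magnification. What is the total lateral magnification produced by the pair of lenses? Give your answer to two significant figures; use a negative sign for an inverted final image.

-1.2

First lens: d_i1 = 1/(1/19 - 1/23) = 109.250 cm.
m_1 = -(109.250)/23 = -4.7500.
This image would form 109.250 cm past lens 1, i.e. 36.750 cm beyond lens 2, so it is a virtual object for lens 2: d_o2 = 72.5 - 109.250 = -36.750 cm.
Second lens: d_i2 = 1/(1/12 - 1/(-36.750)) = 9.046 cm.
m_2 = -(9.046)/(-36.750) = 0.2462.
Total m = m_1 x m_2 = (-4.7500)(0.2462) = -1.1692.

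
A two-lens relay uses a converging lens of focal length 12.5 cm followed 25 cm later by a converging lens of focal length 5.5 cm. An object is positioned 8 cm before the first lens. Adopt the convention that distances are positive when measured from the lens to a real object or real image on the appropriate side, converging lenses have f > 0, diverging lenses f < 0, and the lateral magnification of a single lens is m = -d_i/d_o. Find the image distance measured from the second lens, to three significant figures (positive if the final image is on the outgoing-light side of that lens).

Applying the thin-lens equation to the first lens, 1/12.5 = 1/8 + 1/d_i1, which gives d_i1 = -22.222 cm.
With d_i1 < 0 the first image is virtual and lies on the object side; the object distance for lens 2 is d_o2 = 25 - (-22.222) = 47.222 cm.
Applying the thin-lens equation again with f_2 = 5.5 cm and d_o2 = 47.222 cm gives d_i2 = 6.225 cm.

6.23 cm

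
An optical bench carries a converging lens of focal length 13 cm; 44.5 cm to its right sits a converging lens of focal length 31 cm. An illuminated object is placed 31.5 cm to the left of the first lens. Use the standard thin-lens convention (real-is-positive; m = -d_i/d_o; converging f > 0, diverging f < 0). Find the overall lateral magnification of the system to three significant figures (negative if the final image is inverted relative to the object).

-2.52

Applying the thin-lens equation to the first lens, 1/13 = 1/31.5 + 1/d_i1, which gives d_i1 = 22.135 cm.
Its lateral magnification is m_1 = -d_i1/d_o1 = -(22.135)/31.5 = -0.7027.
That image sits 22.365 cm in front of the second lens, so d_o2 = 22.365 cm.
Applying the thin-lens equation again with f_2 = 31 cm and d_o2 = 22.365 cm gives d_i2 = -80.290 cm.
m_2 = -(-80.290)/(22.365) = 3.5900.
Total m = m_1 x m_2 = (-0.7027)(3.5900) = -2.5227.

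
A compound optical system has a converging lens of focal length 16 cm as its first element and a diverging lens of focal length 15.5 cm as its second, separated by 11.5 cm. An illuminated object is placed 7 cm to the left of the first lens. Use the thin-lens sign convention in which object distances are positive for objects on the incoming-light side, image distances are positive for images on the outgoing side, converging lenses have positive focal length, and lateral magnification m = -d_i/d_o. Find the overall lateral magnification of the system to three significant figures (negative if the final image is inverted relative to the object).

Applying the thin-lens equation to the first lens, 1/16 = 1/7 + 1/d_i1, which gives d_i1 = -12.444 cm.
Its lateral magnification is m_1 = -d_i1/d_o1 = -(-12.444)/7 = 1.7778.
With d_i1 < 0 the first image is virtual and lies on the object side; the object distance for lens 2 is d_o2 = 11.5 - (-12.444) = 23.944 cm.
Applying the thin-lens equation again with f_2 = -15.5 cm and d_o2 = 23.944 cm gives d_i2 = -9.409 cm.
m_2 = -(-9.409)/(23.944) = 0.3930.
The system's lateral magnification is m_1 m_2 = (1.7778)(0.3930) = 0.6986.

0.699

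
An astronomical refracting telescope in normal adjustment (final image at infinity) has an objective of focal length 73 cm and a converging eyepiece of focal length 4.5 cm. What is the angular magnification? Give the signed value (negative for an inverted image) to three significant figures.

-16.2

M = -f_obj/f_eye = -73/(4.5) = -16.222.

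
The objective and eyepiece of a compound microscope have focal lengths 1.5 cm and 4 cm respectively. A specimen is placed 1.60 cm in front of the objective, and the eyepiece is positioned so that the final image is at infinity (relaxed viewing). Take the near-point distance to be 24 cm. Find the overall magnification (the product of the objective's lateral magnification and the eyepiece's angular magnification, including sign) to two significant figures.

Objective: 1/d_i = 1/f_obj - 1/d_o = 1/1.5 - 1/1.60 = 0.04167 cm^-1, so d_i = 24.000 cm.
m_obj = -d_i/d_o = -24.000/1.60 = -15.000.
Eyepiece angular magnification (image at infinity): M_eye = D/f_e = 24/4 = 6.000.
Overall M = m_obj x M_eye = (-15.000)(6.000) = -90.00.

-90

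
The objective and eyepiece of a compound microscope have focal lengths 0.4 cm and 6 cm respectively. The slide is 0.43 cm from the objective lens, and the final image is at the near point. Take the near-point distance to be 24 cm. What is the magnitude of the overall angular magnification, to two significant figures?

67

Objective: 1/d_i = 1/f_obj - 1/d_o = 1/0.4 - 1/0.43 = 0.17442 cm^-1, so d_i = 5.733 cm.
m_obj = -d_i/d_o = -5.733/0.43 = -13.333.
Eyepiece angular magnification (image at near point): M_eye = 1 + D/f_e = 1 + 24/6 = 5.000.
Overall M = m_obj x M_eye = (-13.333)(5.000) = -66.67.
|M| = 66.67.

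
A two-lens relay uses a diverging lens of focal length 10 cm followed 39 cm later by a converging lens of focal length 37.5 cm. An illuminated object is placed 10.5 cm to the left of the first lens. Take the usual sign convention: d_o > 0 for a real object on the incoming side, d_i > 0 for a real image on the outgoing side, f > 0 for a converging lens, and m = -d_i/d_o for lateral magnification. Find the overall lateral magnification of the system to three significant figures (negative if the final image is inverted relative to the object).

First lens: d_i1 = 1/(1/(-10) - 1/10.5) = -5.122 cm.
m_1 = -(-5.122)/10.5 = 0.4878.
With d_i1 < 0 the first image is virtual and lies on the object side; the object distance for lens 2 is d_o2 = 39 - (-5.122) = 44.122 cm.
Second lens: d_i2 = 1/(1/37.5 - 1/(44.122)) = 249.862 cm.
m_2 = -(249.862)/(44.122) = -5.6630.
Overall magnification: m = m_1 m_2 = -2.7624.

-2.76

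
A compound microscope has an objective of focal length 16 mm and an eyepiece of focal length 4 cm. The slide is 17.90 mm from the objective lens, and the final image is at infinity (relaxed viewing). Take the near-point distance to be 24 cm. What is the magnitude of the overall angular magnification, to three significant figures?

50.5

Convert to cm: f_obj = 16 mm = 1.6 cm; d_o = 17.90 mm = 1.79 cm.
Objective: 1/d_i = 1/f_obj - 1/d_o = 1/1.6 - 1/1.79 = 0.06634 cm^-1, so d_i = 15.074 cm.
m_obj = -d_i/d_o = -15.074/1.79 = -8.421.
Eyepiece angular magnification (image at infinity): M_eye = D/f_e = 24/4 = 6.000.
Overall M = m_obj x M_eye = (-8.421)(6.000) = -50.53.
|M| = 50.53.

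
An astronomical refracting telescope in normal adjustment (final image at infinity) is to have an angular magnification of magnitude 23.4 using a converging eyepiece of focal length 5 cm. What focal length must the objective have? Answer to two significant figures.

120 cm

|M| = f_obj/|f_eye|, so f_obj = |M| x |f_eye| = 23.4 x 5 = 117.000 cm.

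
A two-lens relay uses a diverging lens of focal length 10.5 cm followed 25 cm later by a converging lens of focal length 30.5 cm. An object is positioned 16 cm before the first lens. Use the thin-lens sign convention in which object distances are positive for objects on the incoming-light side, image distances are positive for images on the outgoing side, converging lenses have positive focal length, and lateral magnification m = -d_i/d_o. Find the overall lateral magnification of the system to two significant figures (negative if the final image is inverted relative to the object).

Lens 1: 1/d_i1 = 1/f_1 - 1/d_o1 = 1/(-10.5) - 1/16 = -0.15774 cm^-1, so d_i1 = -6.340 cm.
m_1 = -(-6.340)/16 = 0.3962.
With d_i1 < 0 the first image is virtual and lies on the object side; the object distance for lens 2 is d_o2 = 25 - (-6.340) = 31.340 cm.
Lens 2: 1/d_i2 = 1/f_2 - 1/d_o2 = 1/30.5 - 1/(31.340) = 0.00088 cm^-1, so d_i2 = 1138.438 cm.
m_2 = -(1138.438)/(31.340) = -36.3258.
The system's lateral magnification is m_1 m_2 = (0.3962)(-36.3258) = -14.3933.

-14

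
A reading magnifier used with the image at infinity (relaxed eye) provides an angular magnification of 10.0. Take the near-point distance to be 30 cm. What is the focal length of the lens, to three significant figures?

For the image at infinity, M = D/f.
f = D/M = 30/10.0 = 3.000 cm.

3.00 cm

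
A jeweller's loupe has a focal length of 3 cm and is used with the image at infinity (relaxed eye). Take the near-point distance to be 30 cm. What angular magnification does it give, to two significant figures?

M = D/f = 30/3 = 10.000.

10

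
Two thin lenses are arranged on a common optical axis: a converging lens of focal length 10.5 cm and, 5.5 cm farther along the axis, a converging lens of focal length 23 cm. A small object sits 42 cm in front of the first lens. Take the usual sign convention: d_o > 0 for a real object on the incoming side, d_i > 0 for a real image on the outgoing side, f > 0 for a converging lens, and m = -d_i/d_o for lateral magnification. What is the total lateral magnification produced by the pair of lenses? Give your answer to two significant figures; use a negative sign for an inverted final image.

-0.24

Applying the thin-lens equation to the first lens, 1/10.5 = 1/42 + 1/d_i1, which gives d_i1 = 14.000 cm.
Its lateral magnification is m_1 = -d_i1/d_o1 = -(14.000)/42 = -0.3333.
This image would form 14.000 cm past lens 1, i.e. 8.500 cm beyond lens 2, so it is a virtual object for lens 2: d_o2 = 5.5 - 14.000 = -8.500 cm.
Applying the thin-lens equation again with f_2 = 23 cm and d_o2 = -8.500 cm gives d_i2 = 6.206 cm.
m_2 = -(6.206)/(-8.500) = 0.7302.
The system's lateral magnification is m_1 m_2 = (-0.3333)(0.7302) = -0.2434.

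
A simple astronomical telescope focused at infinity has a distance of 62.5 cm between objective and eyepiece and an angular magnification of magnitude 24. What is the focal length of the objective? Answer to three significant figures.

60.0 cm

In normal adjustment the tube length equals f_obj + f_eye and |M| = f_obj/f_eye.
So f_obj = 24 f_eye and 24 f_eye + f_eye = 62.5 cm, giving f_eye = 62.5/25 = 2.500 cm and f_obj = 60.000 cm.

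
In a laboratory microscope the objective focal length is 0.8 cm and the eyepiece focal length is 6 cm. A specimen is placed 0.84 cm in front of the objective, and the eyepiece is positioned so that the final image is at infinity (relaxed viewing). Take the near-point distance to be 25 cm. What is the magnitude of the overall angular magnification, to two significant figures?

83

Objective: 1/d_i = 1/f_obj - 1/d_o = 1/0.8 - 1/0.84 = 0.05952 cm^-1, so d_i = 16.800 cm.
m_obj = -d_i/d_o = -16.800/0.84 = -20.000.
Eyepiece angular magnification (image at infinity): M_eye = D/f_e = 25/6 = 4.167.
Overall M = m_obj x M_eye = (-20.000)(4.167) = -83.33.
|M| = 83.33.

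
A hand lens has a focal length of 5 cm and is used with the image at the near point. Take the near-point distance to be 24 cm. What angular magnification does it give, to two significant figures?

M = 1 + D/f = 1 + 24/5 = 5.800.

5.8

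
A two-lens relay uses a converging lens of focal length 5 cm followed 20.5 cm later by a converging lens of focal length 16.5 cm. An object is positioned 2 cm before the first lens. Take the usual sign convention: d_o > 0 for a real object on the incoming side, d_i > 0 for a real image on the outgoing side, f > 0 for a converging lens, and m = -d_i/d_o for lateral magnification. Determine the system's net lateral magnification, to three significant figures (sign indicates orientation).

-3.75

Applying the thin-lens equation to the first lens, 1/5 = 1/2 + 1/d_i1, which gives d_i1 = -3.333 cm.
Its lateral magnification is m_1 = -d_i1/d_o1 = -(-3.333)/2 = 1.6667.
The intermediate image is virtual, 3.333 cm to the left of lens 1, so d_o2 = L - d_i1 = 20.5 - (-3.333) = 23.833 cm.
Applying the thin-lens equation again with f_2 = 16.5 cm and d_o2 = 23.833 cm gives d_i2 = 53.625 cm.
m_2 = -(53.625)/(23.833) = -2.2500.
Overall magnification: m = m_1 m_2 = -3.7500.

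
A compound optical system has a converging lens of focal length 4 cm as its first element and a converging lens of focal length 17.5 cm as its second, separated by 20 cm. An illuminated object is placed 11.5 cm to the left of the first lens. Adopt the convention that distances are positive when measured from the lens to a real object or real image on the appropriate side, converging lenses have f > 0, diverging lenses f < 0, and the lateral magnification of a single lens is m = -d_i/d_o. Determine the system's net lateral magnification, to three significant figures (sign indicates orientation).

First lens: d_i1 = 1/(1/4 - 1/11.5) = 6.133 cm.
m_1 = -(6.133)/11.5 = -0.5333.
The intermediate image is 6.133 cm to the right of lens 1, so d_o2 = L - d_i1 = 20 - 6.133 = 13.867 cm.
Second lens: d_i2 = 1/(1/17.5 - 1/(13.867)) = -66.789 cm.
m_2 = -(-66.789)/(13.867) = 4.8165.
Overall magnification: m = m_1 m_2 = -2.5688.

-2.57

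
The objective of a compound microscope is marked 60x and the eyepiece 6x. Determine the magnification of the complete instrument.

The overall magnification of a compound microscope is the product of the objective and eyepiece magnifications:
M = M_obj x M_eye = 60 x 6 = 360.

360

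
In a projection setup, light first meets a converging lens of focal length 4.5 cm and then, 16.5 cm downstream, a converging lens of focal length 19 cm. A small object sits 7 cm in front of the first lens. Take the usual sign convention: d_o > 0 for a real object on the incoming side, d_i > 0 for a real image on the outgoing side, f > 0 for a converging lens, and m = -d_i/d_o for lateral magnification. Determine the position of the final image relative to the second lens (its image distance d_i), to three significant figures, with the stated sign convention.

-4.91 cm

Applying the thin-lens equation to the first lens, 1/4.5 = 1/7 + 1/d_i1, which gives d_i1 = 12.600 cm.
Object distance for lens 2: d_o2 = 16.5 - 12.600 = 3.900 cm.
Applying the thin-lens equation again with f_2 = 19 cm and d_o2 = 3.900 cm gives d_i2 = -4.907 cm.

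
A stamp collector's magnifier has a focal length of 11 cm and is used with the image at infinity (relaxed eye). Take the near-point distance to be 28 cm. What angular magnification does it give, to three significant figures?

M = D/f = 28/11 = 2.545.

2.55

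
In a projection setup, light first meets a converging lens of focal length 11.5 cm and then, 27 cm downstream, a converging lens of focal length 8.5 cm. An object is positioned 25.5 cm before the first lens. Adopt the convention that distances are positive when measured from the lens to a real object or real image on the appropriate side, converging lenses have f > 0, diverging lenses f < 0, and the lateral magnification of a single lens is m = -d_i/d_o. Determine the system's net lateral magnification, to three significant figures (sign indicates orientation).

Applying the thin-lens equation to the first lens, 1/11.5 = 1/25.5 + 1/d_i1, which gives d_i1 = 20.946 cm.
Its lateral magnification is m_1 = -d_i1/d_o1 = -(20.946)/25.5 = -0.8214.
The intermediate image is 20.946 cm to the right of lens 1, so d_o2 = L - d_i1 = 27 - 20.946 = 6.054 cm.
Applying the thin-lens equation again with f_2 = 8.5 cm and d_o2 = 6.054 cm gives d_i2 = -21.033 cm.
m_2 = -(-21.033)/(6.054) = 3.4745.
The system's lateral magnification is m_1 m_2 = (-0.8214)(3.4745) = -2.8540.

-2.85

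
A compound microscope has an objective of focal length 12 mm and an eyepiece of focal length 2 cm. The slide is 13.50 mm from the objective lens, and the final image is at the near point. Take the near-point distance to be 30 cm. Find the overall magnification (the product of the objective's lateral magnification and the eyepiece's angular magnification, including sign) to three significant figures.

-128

Convert to cm: f_obj = 12 mm = 1.2 cm; d_o = 13.50 mm = 1.35 cm.
Objective: 1/d_i = 1/f_obj - 1/d_o = 1/1.2 - 1/1.35 = 0.09259 cm^-1, so d_i = 10.800 cm.
m_obj = -d_i/d_o = -10.800/1.35 = -8.000.
Eyepiece angular magnification (image at near point): M_eye = 1 + D/f_e = 1 + 30/2 = 16.000.
Overall M = m_obj x M_eye = (-8.000)(16.000) = -128.00.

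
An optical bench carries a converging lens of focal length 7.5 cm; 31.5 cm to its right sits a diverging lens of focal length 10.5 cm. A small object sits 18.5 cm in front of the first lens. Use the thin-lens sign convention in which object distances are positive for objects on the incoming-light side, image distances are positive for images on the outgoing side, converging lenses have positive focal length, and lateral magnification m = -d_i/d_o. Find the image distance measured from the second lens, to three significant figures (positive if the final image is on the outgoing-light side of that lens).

Lens 1: 1/d_i1 = 1/f_1 - 1/d_o1 = 1/7.5 - 1/18.5 = 0.07928 cm^-1, so d_i1 = 12.614 cm.
The intermediate image is 12.614 cm to the right of lens 1, so d_o2 = L - d_i1 = 31.5 - 12.614 = 18.886 cm.
Lens 2: 1/d_i2 = 1/f_2 - 1/d_o2 = 1/(-10.5) - 1/(18.886) = -0.14819 cm^-1, so d_i2 = -6.748 cm.

-6.75 cm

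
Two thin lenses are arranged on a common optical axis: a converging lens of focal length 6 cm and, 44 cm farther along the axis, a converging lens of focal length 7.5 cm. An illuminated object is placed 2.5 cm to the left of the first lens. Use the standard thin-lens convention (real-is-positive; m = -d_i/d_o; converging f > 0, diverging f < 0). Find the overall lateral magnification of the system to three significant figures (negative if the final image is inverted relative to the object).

Applying the thin-lens equation to the first lens, 1/6 = 1/2.5 + 1/d_i1, which gives d_i1 = -4.286 cm.
Its lateral magnification is m_1 = -d_i1/d_o1 = -(-4.286)/2.5 = 1.7143.
With d_i1 < 0 the first image is virtual and lies on the object side; the object distance for lens 2 is d_o2 = 44 - (-4.286) = 48.286 cm.
Applying the thin-lens equation again with f_2 = 7.5 cm and d_o2 = 48.286 cm gives d_i2 = 8.879 cm.
m_2 = -(8.879)/(48.286) = -0.1839.
The system's lateral magnification is m_1 m_2 = (1.7143)(-0.1839) = -0.3152.

-0.315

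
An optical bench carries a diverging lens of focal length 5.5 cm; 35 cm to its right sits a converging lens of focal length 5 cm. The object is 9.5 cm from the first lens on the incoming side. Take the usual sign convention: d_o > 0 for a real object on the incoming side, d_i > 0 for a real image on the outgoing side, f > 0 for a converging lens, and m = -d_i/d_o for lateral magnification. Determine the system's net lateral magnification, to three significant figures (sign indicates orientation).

First lens: d_i1 = 1/(1/(-5.5) - 1/9.5) = -3.483 cm.
m_1 = -(-3.483)/9.5 = 0.3667.
The intermediate image is virtual, 3.483 cm to the left of lens 1, so d_o2 = L - d_i1 = 35 - (-3.483) = 38.483 cm.
Second lens: d_i2 = 1/(1/5 - 1/(38.483)) = 5.747 cm.
m_2 = -(5.747)/(38.483) = -0.1493.
Overall magnification: m = m_1 m_2 = -0.0548.

-0.0548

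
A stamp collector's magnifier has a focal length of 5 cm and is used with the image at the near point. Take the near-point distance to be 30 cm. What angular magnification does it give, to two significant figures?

7.0

M = 1 + D/f = 1 + 30/5 = 7.000.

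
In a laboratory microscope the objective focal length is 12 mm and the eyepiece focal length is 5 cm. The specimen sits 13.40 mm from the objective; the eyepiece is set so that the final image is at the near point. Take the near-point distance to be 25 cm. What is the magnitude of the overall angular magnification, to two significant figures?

51

Convert to cm: f_obj = 12 mm = 1.2 cm; d_o = 13.40 mm = 1.34 cm.
Objective: 1/d_i = 1/f_obj - 1/d_o = 1/1.2 - 1/1.34 = 0.08706 cm^-1, so d_i = 11.486 cm.
m_obj = -d_i/d_o = -11.486/1.34 = -8.571.
Eyepiece angular magnification (image at near point): M_eye = 1 + D/f_e = 1 + 25/5 = 6.000.
Overall M = m_obj x M_eye = (-8.571)(6.000) = -51.43.
|M| = 51.43.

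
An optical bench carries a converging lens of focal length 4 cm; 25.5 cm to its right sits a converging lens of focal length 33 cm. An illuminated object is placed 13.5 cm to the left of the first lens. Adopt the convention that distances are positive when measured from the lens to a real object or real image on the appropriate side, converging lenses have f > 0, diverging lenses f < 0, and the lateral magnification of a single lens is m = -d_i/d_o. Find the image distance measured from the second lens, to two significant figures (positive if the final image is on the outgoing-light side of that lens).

-50 cm

First lens: d_i1 = 1/(1/4 - 1/13.5) = 5.684 cm.
Object distance for lens 2: d_o2 = 25.5 - 5.684 = 19.816 cm.
Second lens: d_i2 = 1/(1/33 - 1/(19.816)) = -49.599 cm.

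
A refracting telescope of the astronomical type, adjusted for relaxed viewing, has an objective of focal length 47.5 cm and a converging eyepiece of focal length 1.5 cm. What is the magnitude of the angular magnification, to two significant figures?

|M| = f_obj/|f_eye| = 47.5/1.5 = 31.667.

32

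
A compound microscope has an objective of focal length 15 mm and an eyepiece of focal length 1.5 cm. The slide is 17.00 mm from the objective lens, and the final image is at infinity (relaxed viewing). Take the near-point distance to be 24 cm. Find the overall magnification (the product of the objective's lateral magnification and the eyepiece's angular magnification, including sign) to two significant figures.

-120

Convert to cm: f_obj = 15 mm = 1.5 cm; d_o = 17.00 mm = 1.70 cm.
Objective: 1/d_i = 1/f_obj - 1/d_o = 1/1.5 - 1/1.70 = 0.07843 cm^-1, so d_i = 12.750 cm.
m_obj = -d_i/d_o = -12.750/1.70 = -7.500.
Eyepiece angular magnification (image at infinity): M_eye = D/f_e = 24/1.5 = 16.000.
Overall M = m_obj x M_eye = (-7.500)(16.000) = -120.00.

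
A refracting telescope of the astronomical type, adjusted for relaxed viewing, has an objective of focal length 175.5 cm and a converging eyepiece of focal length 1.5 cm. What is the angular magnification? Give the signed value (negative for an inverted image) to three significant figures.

M = -f_obj/f_eye = -175.5/(1.5) = -117.000.

-117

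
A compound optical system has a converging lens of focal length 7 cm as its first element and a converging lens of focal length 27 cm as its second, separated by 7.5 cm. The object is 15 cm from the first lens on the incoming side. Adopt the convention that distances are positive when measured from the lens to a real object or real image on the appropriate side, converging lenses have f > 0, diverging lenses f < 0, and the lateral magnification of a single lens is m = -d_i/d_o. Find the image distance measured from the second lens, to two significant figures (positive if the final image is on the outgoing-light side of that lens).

4.7 cm

Applying the thin-lens equation to the first lens, 1/7 = 1/15 + 1/d_i1, which gives d_i1 = 13.125 cm.
This image would form 13.125 cm past lens 1, i.e. 5.625 cm beyond lens 2, so it is a virtual object for lens 2: d_o2 = 7.5 - 13.125 = -5.625 cm.
Applying the thin-lens equation again with f_2 = 27 cm and d_o2 = -5.625 cm gives d_i2 = 4.655 cm.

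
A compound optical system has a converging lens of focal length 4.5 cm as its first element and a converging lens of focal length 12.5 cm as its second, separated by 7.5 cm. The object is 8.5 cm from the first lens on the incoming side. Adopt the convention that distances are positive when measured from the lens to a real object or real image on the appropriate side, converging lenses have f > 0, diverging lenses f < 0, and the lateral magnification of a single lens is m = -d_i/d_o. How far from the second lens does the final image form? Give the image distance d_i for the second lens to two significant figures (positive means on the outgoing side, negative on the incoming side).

First lens: d_i1 = 1/(1/4.5 - 1/8.5) = 9.563 cm.
Since 9.563 cm > 7.5 cm, the first image lies past the second lens and serves as a virtual object: d_o2 = L - d_i1 = -2.063 cm.
Second lens: d_i2 = 1/(1/12.5 - 1/(-2.063)) = 1.770 cm.

1.8 cm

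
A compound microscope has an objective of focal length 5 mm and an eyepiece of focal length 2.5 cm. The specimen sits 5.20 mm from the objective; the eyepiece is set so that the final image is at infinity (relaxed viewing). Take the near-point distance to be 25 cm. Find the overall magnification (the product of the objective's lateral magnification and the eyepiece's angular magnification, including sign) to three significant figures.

-250

Convert to cm: f_obj = 5 mm = 0.5 cm; d_o = 5.20 mm = 0.52 cm.
Objective: 1/d_i = 1/f_obj - 1/d_o = 1/0.5 - 1/0.52 = 0.07692 cm^-1, so d_i = 13.000 cm.
m_obj = -d_i/d_o = -13.000/0.52 = -25.000.
Eyepiece angular magnification (image at infinity): M_eye = D/f_e = 25/2.5 = 10.000.
Overall M = m_obj x M_eye = (-25.000)(10.000) = -250.00.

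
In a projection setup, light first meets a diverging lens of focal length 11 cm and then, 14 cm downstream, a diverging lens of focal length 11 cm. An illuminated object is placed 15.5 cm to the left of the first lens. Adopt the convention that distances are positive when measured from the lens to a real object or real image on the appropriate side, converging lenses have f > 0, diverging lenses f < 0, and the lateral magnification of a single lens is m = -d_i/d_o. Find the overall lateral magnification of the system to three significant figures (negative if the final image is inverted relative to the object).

Applying the thin-lens equation to the first lens, 1/(-11) = 1/15.5 + 1/d_i1, which gives d_i1 = -6.434 cm.
Its lateral magnification is m_1 = -d_i1/d_o1 = -(-6.434)/15.5 = 0.4151.
With d_i1 < 0 the first image is virtual and lies on the object side; the object distance for lens 2 is d_o2 = 14 - (-6.434) = 20.434 cm.
Applying the thin-lens equation again with f_2 = -11 cm and d_o2 = 20.434 cm gives d_i2 = -7.151 cm.
m_2 = -(-7.151)/(20.434) = 0.3499.
Overall magnification: m = m_1 m_2 = 0.1453.

0.145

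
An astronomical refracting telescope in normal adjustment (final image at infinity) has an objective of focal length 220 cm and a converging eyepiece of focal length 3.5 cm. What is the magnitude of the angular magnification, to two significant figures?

63

|M| = f_obj/|f_eye| = 220/3.5 = 62.857.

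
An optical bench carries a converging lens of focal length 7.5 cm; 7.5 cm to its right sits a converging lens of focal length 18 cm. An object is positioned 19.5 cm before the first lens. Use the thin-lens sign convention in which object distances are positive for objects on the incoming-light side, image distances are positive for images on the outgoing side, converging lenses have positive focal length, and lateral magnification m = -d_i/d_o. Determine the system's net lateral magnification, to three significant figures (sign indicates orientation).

-0.496

First lens: d_i1 = 1/(1/7.5 - 1/19.5) = 12.188 cm.
m_1 = -(12.188)/19.5 = -0.6250.
This image would form 12.188 cm past lens 1, i.e. 4.688 cm beyond lens 2, so it is a virtual object for lens 2: d_o2 = 7.5 - 12.188 = -4.688 cm.
Second lens: d_i2 = 1/(1/18 - 1/(-4.688)) = 3.719 cm.
m_2 = -(3.719)/(-4.688) = 0.7934.
Overall magnification: m = m_1 m_2 = -0.4959.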